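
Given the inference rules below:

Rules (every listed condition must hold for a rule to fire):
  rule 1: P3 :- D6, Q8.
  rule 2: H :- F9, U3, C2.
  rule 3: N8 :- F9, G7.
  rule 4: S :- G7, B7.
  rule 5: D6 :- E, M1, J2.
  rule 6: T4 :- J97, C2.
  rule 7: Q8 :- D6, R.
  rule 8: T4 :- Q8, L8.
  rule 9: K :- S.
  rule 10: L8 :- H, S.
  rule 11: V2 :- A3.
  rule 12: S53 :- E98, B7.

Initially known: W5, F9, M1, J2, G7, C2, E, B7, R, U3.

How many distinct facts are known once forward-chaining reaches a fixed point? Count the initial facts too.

19

Round 1: rule 2 [H :- F9, U3, C2.]; rule 3 [N8 :- F9, G7.]; rule 4 [S :- G7, B7.]; rule 5 [D6 :- E, M1, J2.]. New: H, N8, S, D6.
Round 2: rule 7 [Q8 :- D6, R.]; rule 9 [K :- S.]; rule 10 [L8 :- H, S.]. New: Q8, K, L8.
Round 3: rule 1 [P3 :- D6, Q8.]; rule 8 [T4 :- Q8, L8.]. New: P3, T4.
Closure: {B7, C2, D6, E, F9, G7, H, J2, K, L8, M1, N8, P3, Q8, R, S, T4, U3, W5} — 19 facts.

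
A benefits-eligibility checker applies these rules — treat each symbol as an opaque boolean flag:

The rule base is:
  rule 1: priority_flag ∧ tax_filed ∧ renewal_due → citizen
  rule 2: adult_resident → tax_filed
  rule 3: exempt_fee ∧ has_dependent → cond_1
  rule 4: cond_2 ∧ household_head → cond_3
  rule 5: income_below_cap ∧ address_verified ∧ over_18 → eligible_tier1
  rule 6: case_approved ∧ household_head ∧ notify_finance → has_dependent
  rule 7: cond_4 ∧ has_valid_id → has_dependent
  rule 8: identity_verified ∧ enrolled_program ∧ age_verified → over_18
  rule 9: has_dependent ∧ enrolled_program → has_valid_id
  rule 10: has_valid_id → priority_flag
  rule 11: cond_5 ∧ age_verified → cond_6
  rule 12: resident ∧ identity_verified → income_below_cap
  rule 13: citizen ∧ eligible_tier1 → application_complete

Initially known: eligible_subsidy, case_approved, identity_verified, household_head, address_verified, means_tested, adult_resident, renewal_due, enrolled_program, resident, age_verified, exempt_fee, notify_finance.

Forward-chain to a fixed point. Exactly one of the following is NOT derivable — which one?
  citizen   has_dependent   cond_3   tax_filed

cond_3

[1] rule 2 [adult_resident → tax_filed]; rule 6 [case_approved ∧ household_head ∧ notify_finance → has_dependent]; rule 8 [identity_verified ∧ enrolled_program ∧ age_verified → over_18]; rule 12 [resident ∧ identity_verified → income_below_cap]. ⇒ new: tax_filed, has_dependent, over_18, income_below_cap.
[2] rule 3 [exempt_fee ∧ has_dependent → cond_1]; rule 5 [income_below_cap ∧ address_verified ∧ over_18 → eligible_tier1]; rule 9 [has_dependent ∧ enrolled_program → has_valid_id]. ⇒ new: cond_1, eligible_tier1, has_valid_id.
[3] rule 10 [has_valid_id → priority_flag]. ⇒ new: priority_flag.
[4] rule 1 [priority_flag ∧ tax_filed ∧ renewal_due → citizen]. ⇒ new: citizen.
[5] rule 13 [citizen ∧ eligible_tier1 → application_complete]. ⇒ new: application_complete.
Derived: has_dependent (round 1), tax_filed (round 1), citizen (round 4). cond_3 never appears in any round.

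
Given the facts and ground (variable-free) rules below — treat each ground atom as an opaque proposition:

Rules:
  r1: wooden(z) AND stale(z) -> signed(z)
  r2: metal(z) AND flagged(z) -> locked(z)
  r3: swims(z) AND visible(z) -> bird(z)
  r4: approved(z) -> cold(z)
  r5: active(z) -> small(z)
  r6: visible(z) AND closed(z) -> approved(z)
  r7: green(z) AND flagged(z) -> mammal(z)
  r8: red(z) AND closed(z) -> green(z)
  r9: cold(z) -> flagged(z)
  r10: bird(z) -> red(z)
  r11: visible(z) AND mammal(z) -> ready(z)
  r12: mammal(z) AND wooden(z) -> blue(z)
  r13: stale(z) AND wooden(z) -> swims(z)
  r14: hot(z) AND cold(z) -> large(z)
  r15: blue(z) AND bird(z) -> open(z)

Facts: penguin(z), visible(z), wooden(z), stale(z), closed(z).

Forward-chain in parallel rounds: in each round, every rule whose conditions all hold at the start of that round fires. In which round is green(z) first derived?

4

Round 1 fires r1, r6, r13, giving signed(z), approved(z), swims(z).
Round 2 fires r3, r4, giving bird(z), cold(z).
Round 3 fires r9, r10, giving flagged(z), red(z).
Round 4 fires r8, giving green(z).
green(z) first appears in round 4.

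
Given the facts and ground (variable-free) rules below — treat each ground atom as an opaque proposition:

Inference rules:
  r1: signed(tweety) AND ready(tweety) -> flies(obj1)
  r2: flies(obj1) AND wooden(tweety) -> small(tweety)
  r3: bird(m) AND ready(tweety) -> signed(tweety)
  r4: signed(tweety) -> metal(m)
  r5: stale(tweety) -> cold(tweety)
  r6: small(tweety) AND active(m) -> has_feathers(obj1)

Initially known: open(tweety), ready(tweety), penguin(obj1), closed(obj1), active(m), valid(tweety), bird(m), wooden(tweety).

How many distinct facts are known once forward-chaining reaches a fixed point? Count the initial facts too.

[1] r3 [bird(m) AND ready(tweety) -> signed(tweety)]. ⇒ new: signed(tweety).
[2] r1 [signed(tweety) AND ready(tweety) -> flies(obj1)]; r4 [signed(tweety) -> metal(m)]. ⇒ new: flies(obj1), metal(m).
[3] r2 [flies(obj1) AND wooden(tweety) -> small(tweety)]. ⇒ new: small(tweety).
[4] r6 [small(tweety) AND active(m) -> has_feathers(obj1)]. ⇒ new: has_feathers(obj1).
Closure: {active(m), bird(m), closed(obj1), flies(obj1), has_feathers(obj1), metal(m), open(tweety), penguin(obj1), ready(tweety), signed(tweety), small(tweety), valid(tweety), wooden(tweety)} — 13 facts.

13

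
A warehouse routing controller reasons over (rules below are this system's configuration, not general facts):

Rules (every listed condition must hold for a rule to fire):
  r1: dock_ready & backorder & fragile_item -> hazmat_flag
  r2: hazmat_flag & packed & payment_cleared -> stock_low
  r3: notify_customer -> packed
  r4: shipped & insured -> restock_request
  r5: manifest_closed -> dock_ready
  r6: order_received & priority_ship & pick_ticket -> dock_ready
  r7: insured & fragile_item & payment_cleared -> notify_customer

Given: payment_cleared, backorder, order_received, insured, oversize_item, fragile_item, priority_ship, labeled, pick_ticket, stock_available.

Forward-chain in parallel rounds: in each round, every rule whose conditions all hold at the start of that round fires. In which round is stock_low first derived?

3

[1] r6 [order_received & priority_ship & pick_ticket -> dock_ready]; r7 [insured & fragile_item & payment_cleared -> notify_customer]. ⇒ new: dock_ready, notify_customer.
[2] r1 [dock_ready & backorder & fragile_item -> hazmat_flag]; r3 [notify_customer -> packed]. ⇒ new: hazmat_flag, packed.
[3] r2 [hazmat_flag & packed & payment_cleared -> stock_low]. ⇒ new: stock_low.
stock_low first appears in round 3.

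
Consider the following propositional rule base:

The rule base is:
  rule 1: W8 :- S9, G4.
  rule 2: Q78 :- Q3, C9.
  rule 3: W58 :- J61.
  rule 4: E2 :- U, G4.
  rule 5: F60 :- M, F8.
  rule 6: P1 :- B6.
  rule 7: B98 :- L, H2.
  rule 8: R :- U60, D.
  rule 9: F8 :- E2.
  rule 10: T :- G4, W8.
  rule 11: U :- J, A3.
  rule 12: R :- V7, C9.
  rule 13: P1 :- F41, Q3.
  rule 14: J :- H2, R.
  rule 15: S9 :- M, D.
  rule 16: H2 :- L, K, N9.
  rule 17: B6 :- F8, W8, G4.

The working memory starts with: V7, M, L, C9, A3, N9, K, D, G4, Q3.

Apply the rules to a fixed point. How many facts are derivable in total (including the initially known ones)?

[1] rule 2 [Q78 :- Q3, C9.]; rule 12 [R :- V7, C9.]; rule 15 [S9 :- M, D.]; rule 16 [H2 :- L, K, N9.]. ⇒ new: Q78, R, S9, H2.
[2] rule 1 [W8 :- S9, G4.]; rule 7 [B98 :- L, H2.]; rule 14 [J :- H2, R.]. ⇒ new: W8, B98, J.
[3] rule 10 [T :- G4, W8.]; rule 11 [U :- J, A3.]. ⇒ new: T, U.
[4] rule 4 [E2 :- U, G4.]. ⇒ new: E2.
[5] rule 9 [F8 :- E2.]. ⇒ new: F8.
[6] rule 5 [F60 :- M, F8.]; rule 17 [B6 :- F8, W8, G4.]. ⇒ new: F60, B6.
[7] rule 6 [P1 :- B6.]. ⇒ new: P1.
Closure: {A3, B6, B98, C9, D, E2, F60, F8, G4, H2, J, K, L, M, N9, P1, Q3, Q78, R, S9, T, U, V7, W8} — 24 facts.

24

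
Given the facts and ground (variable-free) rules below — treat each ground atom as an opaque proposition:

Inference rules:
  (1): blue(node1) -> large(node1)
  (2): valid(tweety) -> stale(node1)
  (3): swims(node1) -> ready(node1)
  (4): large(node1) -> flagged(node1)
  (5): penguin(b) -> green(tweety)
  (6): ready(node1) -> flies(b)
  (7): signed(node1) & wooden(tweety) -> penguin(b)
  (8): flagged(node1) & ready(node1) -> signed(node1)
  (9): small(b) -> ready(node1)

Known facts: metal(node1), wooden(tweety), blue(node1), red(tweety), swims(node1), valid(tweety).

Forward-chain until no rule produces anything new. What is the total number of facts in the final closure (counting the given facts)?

14

Round 1 fires (1), (2), (3), giving large(node1), stale(node1), ready(node1).
Round 2 fires (4), (6), giving flagged(node1), flies(b).
Round 3 fires (8), giving signed(node1).
Round 4 fires (7), giving penguin(b).
Round 5 fires (5), giving green(tweety).
Closure: {blue(node1), flagged(node1), flies(b), green(tweety), large(node1), metal(node1), penguin(b), ready(node1), red(tweety), signed(node1), stale(node1), swims(node1), valid(tweety), wooden(tweety)} — 14 facts.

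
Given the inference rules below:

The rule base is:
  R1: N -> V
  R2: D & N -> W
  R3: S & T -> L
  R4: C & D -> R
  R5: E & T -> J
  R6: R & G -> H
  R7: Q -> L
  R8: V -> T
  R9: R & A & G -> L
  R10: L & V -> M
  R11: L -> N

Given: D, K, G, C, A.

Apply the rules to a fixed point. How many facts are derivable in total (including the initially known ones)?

[1] R4 [C & D -> R]. ⇒ new: R.
[2] R6 [R & G -> H]; R9 [R & A & G -> L]. ⇒ new: H, L.
[3] R11 [L -> N]. ⇒ new: N.
[4] R1 [N -> V]; R2 [D & N -> W]. ⇒ new: V, W.
[5] R8 [V -> T]; R10 [L & V -> M]. ⇒ new: T, M.
Closure: {A, C, D, G, H, K, L, M, N, R, T, V, W} — 13 facts.

13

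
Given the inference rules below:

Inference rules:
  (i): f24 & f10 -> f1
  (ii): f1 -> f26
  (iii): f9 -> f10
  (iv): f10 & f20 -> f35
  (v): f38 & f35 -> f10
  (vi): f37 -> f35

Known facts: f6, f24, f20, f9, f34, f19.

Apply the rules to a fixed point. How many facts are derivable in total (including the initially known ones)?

Round 1 fires (iii), giving f10.
Round 2 fires (i), (iv), giving f1, f35.
Round 3 fires (ii), giving f26.
Closure: {f1, f10, f19, f20, f24, f26, f34, f35, f6, f9} — 10 facts.

10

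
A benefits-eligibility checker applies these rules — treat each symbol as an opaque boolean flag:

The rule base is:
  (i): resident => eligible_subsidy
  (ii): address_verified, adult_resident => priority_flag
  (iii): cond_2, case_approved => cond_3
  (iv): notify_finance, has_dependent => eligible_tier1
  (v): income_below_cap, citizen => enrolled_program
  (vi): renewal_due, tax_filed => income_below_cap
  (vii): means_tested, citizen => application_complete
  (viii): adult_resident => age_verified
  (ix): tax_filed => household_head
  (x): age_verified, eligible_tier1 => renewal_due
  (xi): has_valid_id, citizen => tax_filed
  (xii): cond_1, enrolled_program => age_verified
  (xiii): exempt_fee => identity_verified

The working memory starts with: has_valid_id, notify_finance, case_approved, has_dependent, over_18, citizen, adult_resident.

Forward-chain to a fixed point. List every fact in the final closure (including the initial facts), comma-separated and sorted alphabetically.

adult_resident, age_verified, case_approved, citizen, eligible_tier1, enrolled_program, has_dependent, has_valid_id, household_head, income_below_cap, notify_finance, over_18, renewal_due, tax_filed

[1] (iv) [notify_finance, has_dependent => eligible_tier1]; (viii) [adult_resident => age_verified]; (xi) [has_valid_id, citizen => tax_filed]. ⇒ new: eligible_tier1, age_verified, tax_filed.
[2] (ix) [tax_filed => household_head]; (x) [age_verified, eligible_tier1 => renewal_due]. ⇒ new: household_head, renewal_due.
[3] (vi) [renewal_due, tax_filed => income_below_cap]. ⇒ new: income_below_cap.
[4] (v) [income_below_cap, citizen => enrolled_program]. ⇒ new: enrolled_program.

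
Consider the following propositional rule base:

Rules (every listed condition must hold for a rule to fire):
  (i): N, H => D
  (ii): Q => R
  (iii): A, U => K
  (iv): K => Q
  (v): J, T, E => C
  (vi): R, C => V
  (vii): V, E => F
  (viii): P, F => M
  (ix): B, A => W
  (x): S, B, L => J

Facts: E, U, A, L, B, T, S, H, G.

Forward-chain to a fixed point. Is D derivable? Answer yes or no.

no

Round 1: (iii) [A, U => K]; (ix) [B, A => W]; (x) [S, B, L => J]. Adds K, W, J.
Round 2: (iv) [K => Q]; (v) [J, T, E => C]. Adds Q, C.
Round 3: (ii) [Q => R]. Adds R.
Round 4: (vi) [R, C => V]. Adds V.
Round 5: (vii) [V, E => F]. Adds F.
Fixed point reached. D is concluded only by (i); (i) needs N (never derived).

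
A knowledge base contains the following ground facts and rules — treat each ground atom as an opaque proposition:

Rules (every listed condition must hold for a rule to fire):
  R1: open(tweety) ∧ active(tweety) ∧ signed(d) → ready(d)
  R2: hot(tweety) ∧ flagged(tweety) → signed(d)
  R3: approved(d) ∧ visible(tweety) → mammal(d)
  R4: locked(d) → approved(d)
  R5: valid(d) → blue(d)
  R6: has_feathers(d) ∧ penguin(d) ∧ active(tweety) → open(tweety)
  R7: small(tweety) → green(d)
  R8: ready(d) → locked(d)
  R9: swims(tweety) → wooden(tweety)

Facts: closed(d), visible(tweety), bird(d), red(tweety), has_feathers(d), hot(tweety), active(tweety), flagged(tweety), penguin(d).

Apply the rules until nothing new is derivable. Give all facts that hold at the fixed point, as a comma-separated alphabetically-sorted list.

[1] R2 [hot(tweety) ∧ flagged(tweety) → signed(d)]; R6 [has_feathers(d) ∧ penguin(d) ∧ active(tweety) → open(tweety)]. ⇒ new: signed(d), open(tweety).
[2] R1 [open(tweety) ∧ active(tweety) ∧ signed(d) → ready(d)]. ⇒ new: ready(d).
[3] R8 [ready(d) → locked(d)]. ⇒ new: locked(d).
[4] R4 [locked(d) → approved(d)]. ⇒ new: approved(d).
[5] R3 [approved(d) ∧ visible(tweety) → mammal(d)]. ⇒ new: mammal(d).

active(tweety), approved(d), bird(d), closed(d), flagged(tweety), has_feathers(d), hot(tweety), locked(d), mammal(d), open(tweety), penguin(d), ready(d), red(tweety), signed(d), visible(tweety)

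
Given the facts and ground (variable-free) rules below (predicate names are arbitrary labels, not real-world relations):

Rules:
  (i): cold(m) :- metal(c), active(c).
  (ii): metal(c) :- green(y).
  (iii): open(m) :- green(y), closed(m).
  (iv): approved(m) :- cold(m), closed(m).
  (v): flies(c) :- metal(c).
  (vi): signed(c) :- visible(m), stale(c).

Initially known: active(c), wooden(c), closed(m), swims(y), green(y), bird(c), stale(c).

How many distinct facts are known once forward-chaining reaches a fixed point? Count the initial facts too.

12

[1] (ii) [metal(c) :- green(y).]; (iii) [open(m) :- green(y), closed(m).]. ⇒ new: metal(c), open(m).
[2] (i) [cold(m) :- metal(c), active(c).]; (v) [flies(c) :- metal(c).]. ⇒ new: cold(m), flies(c).
[3] (iv) [approved(m) :- cold(m), closed(m).]. ⇒ new: approved(m).
Closure: {active(c), approved(m), bird(c), closed(m), cold(m), flies(c), green(y), metal(c), open(m), stale(c), swims(y), wooden(c)} — 12 facts.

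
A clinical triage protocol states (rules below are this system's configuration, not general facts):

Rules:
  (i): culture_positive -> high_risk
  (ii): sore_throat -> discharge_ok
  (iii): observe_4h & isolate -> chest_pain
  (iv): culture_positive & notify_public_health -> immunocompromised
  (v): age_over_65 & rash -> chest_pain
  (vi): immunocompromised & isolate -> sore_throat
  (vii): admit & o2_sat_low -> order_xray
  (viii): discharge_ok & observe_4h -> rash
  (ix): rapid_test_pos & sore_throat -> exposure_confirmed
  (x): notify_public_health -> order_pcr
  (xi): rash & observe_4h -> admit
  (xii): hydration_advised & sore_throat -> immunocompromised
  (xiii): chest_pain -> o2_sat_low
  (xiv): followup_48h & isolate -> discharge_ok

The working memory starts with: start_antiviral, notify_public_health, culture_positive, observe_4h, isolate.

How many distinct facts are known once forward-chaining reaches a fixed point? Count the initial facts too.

15

Round 1: (i) [culture_positive -> high_risk]; (iii) [observe_4h & isolate -> chest_pain]; (iv) [culture_positive & notify_public_health -> immunocompromised]; (x) [notify_public_health -> order_pcr]. Adds high_risk, chest_pain, immunocompromised, order_pcr.
Round 2: (vi) [immunocompromised & isolate -> sore_throat]; (xiii) [chest_pain -> o2_sat_low]. Adds sore_throat, o2_sat_low.
Round 3: (ii) [sore_throat -> discharge_ok]. Adds discharge_ok.
Round 4: (viii) [discharge_ok & observe_4h -> rash]. Adds rash.
Round 5: (xi) [rash & observe_4h -> admit]. Adds admit.
Round 6: (vii) [admit & o2_sat_low -> order_xray]. Adds order_xray.
Closure: {admit, chest_pain, culture_positive, discharge_ok, high_risk, immunocompromised, isolate, notify_public_health, o2_sat_low, observe_4h, order_pcr, order_xray, rash, sore_throat, start_antiviral} — 15 facts.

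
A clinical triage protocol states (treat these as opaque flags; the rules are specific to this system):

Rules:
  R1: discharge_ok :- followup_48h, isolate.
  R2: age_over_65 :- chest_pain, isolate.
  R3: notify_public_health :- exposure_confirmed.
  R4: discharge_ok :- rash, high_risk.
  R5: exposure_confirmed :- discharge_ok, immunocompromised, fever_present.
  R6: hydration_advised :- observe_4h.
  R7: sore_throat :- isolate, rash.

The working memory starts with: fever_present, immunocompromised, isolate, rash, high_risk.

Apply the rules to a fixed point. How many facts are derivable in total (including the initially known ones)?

9

Round 1: R4 [discharge_ok :- rash, high_risk.]; R7 [sore_throat :- isolate, rash.]. New: discharge_ok, sore_throat.
Round 2: R5 [exposure_confirmed :- discharge_ok, immunocompromised, fever_present.]. New: exposure_confirmed.
Round 3: R3 [notify_public_health :- exposure_confirmed.]. New: notify_public_health.
Closure: {discharge_ok, exposure_confirmed, fever_present, high_risk, immunocompromised, isolate, notify_public_health, rash, sore_throat} — 9 facts.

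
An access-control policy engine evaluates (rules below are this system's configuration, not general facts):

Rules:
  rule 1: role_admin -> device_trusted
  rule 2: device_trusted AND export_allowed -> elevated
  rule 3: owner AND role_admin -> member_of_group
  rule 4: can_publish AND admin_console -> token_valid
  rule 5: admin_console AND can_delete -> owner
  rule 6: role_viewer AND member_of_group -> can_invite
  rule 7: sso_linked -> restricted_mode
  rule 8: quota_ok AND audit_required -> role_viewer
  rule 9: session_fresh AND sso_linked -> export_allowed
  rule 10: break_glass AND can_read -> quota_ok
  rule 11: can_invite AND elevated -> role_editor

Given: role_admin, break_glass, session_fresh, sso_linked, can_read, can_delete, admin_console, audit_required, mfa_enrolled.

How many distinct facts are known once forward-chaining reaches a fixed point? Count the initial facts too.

19

Round 1 fires rule 1, rule 5, rule 7, rule 9, rule 10, giving device_trusted, owner, restricted_mode, export_allowed, quota_ok.
Round 2 fires rule 2, rule 3, rule 8, giving elevated, member_of_group, role_viewer.
Round 3 fires rule 6, giving can_invite.
Round 4 fires rule 11, giving role_editor.
Closure: {admin_console, audit_required, break_glass, can_delete, can_invite, can_read, device_trusted, elevated, export_allowed, member_of_group, mfa_enrolled, owner, quota_ok, restricted_mode, role_admin, role_editor, role_viewer, session_fresh, sso_linked} — 19 facts.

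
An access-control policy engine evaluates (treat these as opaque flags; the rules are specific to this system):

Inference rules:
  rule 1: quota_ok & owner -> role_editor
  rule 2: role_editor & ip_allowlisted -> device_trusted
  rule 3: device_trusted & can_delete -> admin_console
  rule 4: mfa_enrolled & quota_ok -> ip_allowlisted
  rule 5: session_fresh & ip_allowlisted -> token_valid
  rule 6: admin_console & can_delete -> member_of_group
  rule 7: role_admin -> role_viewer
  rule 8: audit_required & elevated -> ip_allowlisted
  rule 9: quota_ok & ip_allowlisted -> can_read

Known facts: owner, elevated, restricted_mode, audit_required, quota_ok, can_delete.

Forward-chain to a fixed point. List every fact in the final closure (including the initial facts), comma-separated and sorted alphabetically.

Round 1 fires rule 1, rule 8, giving role_editor, ip_allowlisted.
Round 2 fires rule 2, rule 9, giving device_trusted, can_read.
Round 3 fires rule 3, giving admin_console.
Round 4 fires rule 6, giving member_of_group.

admin_console, audit_required, can_delete, can_read, device_trusted, elevated, ip_allowlisted, member_of_group, owner, quota_ok, restricted_mode, role_editor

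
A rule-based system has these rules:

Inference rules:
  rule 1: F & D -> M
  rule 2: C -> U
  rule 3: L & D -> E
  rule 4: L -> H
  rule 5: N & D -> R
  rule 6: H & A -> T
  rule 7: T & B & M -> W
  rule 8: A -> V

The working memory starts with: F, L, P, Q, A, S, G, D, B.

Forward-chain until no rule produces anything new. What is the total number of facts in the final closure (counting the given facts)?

Round 1 — rule 1, rule 3, rule 4, rule 8, derive M, E, H, V.
Round 2 — rule 6, derive T.
Round 3 — rule 7, derive W.
Closure: {A, B, D, E, F, G, H, L, M, P, Q, S, T, V, W} — 15 facts.

15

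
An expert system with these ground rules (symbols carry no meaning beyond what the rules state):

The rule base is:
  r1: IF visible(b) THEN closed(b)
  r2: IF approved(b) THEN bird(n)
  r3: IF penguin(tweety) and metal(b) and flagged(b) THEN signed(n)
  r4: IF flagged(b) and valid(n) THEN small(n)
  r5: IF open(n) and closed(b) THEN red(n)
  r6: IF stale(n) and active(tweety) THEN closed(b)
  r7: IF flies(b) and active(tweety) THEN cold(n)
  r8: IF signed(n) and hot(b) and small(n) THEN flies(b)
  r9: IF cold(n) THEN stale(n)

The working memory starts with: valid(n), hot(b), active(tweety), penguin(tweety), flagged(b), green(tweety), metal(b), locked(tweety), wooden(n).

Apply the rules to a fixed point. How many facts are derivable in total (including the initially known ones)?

15

Round 1: r3 [IF penguin(tweety) and metal(b) and flagged(b) THEN signed(n)]; r4 [IF flagged(b) and valid(n) THEN small(n)]. New: signed(n), small(n).
Round 2: r8 [IF signed(n) and hot(b) and small(n) THEN flies(b)]. New: flies(b).
Round 3: r7 [IF flies(b) and active(tweety) THEN cold(n)]. New: cold(n).
Round 4: r9 [IF cold(n) THEN stale(n)]. New: stale(n).
Round 5: r6 [IF stale(n) and active(tweety) THEN closed(b)]. New: closed(b).
Closure: {active(tweety), closed(b), cold(n), flagged(b), flies(b), green(tweety), hot(b), locked(tweety), metal(b), penguin(tweety), signed(n), small(n), stale(n), valid(n), wooden(n)} — 15 facts.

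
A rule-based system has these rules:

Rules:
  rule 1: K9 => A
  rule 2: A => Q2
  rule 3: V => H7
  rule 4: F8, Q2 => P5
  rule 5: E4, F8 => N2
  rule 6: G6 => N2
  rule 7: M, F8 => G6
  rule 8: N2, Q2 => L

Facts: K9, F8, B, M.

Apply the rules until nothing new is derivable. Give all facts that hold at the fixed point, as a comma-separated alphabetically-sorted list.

A, B, F8, G6, K9, L, M, N2, P5, Q2

Round 1: rule 1 [K9 => A]; rule 7 [M, F8 => G6]. Adds A, G6.
Round 2: rule 2 [A => Q2]; rule 6 [G6 => N2]. Adds Q2, N2.
Round 3: rule 4 [F8, Q2 => P5]; rule 8 [N2, Q2 => L]. Adds P5, L.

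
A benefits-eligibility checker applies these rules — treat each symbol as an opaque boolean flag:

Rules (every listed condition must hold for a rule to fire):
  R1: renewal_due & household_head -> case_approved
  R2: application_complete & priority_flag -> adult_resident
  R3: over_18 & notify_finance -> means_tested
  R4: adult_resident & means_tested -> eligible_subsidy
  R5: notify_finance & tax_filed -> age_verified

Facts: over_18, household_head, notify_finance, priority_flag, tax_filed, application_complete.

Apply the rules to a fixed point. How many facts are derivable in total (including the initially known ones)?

Round 1 fires R2, R3, R5, giving adult_resident, means_tested, age_verified.
Round 2 fires R4, giving eligible_subsidy.
Closure: {adult_resident, age_verified, application_complete, eligible_subsidy, household_head, means_tested, notify_finance, over_18, priority_flag, tax_filed} — 10 facts.

10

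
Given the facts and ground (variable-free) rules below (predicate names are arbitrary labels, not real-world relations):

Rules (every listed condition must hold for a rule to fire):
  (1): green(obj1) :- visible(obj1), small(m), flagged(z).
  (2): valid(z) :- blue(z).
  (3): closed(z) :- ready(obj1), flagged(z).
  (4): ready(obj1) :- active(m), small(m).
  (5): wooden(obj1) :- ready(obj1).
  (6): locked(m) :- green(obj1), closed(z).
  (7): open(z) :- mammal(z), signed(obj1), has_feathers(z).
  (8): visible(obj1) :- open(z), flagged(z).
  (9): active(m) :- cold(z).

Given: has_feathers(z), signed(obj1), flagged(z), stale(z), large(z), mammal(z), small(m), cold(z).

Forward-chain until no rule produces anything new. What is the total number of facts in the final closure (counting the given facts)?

16

Round 1: (7) [open(z) :- mammal(z), signed(obj1), has_feathers(z).]; (9) [active(m) :- cold(z).]. Adds open(z), active(m).
Round 2: (4) [ready(obj1) :- active(m), small(m).]; (8) [visible(obj1) :- open(z), flagged(z).]. Adds ready(obj1), visible(obj1).
Round 3: (1) [green(obj1) :- visible(obj1), small(m), flagged(z).]; (3) [closed(z) :- ready(obj1), flagged(z).]; (5) [wooden(obj1) :- ready(obj1).]. Adds green(obj1), closed(z), wooden(obj1).
Round 4: (6) [locked(m) :- green(obj1), closed(z).]. Adds locked(m).
Closure: {active(m), closed(z), cold(z), flagged(z), green(obj1), has_feathers(z), large(z), locked(m), mammal(z), open(z), ready(obj1), signed(obj1), small(m), stale(z), visible(obj1), wooden(obj1)} — 16 facts.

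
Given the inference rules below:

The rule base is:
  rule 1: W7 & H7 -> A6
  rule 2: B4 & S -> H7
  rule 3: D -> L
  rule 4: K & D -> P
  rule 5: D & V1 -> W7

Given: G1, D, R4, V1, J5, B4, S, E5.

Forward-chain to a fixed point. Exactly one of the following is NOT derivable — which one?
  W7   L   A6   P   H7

[1] rule 2 [B4 & S -> H7]; rule 3 [D -> L]; rule 5 [D & V1 -> W7]. ⇒ new: H7, L, W7.
[2] rule 1 [W7 & H7 -> A6]. ⇒ new: A6.
Derived: L (round 1), H7 (round 1), A6 (round 2), W7 (round 1). P never appears in any round.

P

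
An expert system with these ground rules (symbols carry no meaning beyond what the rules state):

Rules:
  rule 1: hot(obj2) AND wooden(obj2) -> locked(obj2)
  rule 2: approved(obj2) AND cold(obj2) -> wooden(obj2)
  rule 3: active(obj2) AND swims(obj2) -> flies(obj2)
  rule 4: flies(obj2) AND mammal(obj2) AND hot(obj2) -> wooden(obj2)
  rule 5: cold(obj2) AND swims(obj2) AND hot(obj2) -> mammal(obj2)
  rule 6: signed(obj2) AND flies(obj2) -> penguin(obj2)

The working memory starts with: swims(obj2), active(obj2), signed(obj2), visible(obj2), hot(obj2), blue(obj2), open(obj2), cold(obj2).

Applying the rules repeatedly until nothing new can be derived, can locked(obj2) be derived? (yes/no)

Round 1 — rule 3, rule 5, derive flies(obj2), mammal(obj2).
Round 2 — rule 4, rule 6, derive wooden(obj2), penguin(obj2).
Round 3 — rule 1, derive locked(obj2).
locked(obj2) appears in round 3, so it is derivable.

yes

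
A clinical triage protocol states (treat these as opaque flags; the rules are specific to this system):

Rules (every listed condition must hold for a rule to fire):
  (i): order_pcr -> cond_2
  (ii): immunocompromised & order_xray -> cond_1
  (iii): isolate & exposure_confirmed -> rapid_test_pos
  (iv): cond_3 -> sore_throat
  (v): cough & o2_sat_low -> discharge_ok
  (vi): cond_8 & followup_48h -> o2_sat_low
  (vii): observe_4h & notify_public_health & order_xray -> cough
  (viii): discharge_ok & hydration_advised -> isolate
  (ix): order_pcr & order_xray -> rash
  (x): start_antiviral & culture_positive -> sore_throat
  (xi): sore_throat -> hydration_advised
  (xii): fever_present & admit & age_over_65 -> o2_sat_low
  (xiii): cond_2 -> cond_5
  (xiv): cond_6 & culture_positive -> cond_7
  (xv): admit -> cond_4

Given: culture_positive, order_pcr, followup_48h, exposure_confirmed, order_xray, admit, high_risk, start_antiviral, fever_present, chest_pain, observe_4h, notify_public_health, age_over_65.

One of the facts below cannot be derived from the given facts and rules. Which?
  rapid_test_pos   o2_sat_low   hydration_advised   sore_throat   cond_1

cond_1

Round 1: (i) [order_pcr -> cond_2]; (vii) [observe_4h & notify_public_health & order_xray -> cough]; (ix) [order_pcr & order_xray -> rash]; (x) [start_antiviral & culture_positive -> sore_throat]; (xii) [fever_present & admit & age_over_65 -> o2_sat_low]; (xv) [admit -> cond_4]. Adds cond_2, cough, rash, sore_throat, o2_sat_low, cond_4.
Round 2: (v) [cough & o2_sat_low -> discharge_ok]; (xi) [sore_throat -> hydration_advised]; (xiii) [cond_2 -> cond_5]. Adds discharge_ok, hydration_advised, cond_5.
Round 3: (viii) [discharge_ok & hydration_advised -> isolate]. Adds isolate.
Round 4: (iii) [isolate & exposure_confirmed -> rapid_test_pos]. Adds rapid_test_pos.
Derived: o2_sat_low (round 1), hydration_advised (round 2), sore_throat (round 1), rapid_test_pos (round 4). cond_1 never appears in any round.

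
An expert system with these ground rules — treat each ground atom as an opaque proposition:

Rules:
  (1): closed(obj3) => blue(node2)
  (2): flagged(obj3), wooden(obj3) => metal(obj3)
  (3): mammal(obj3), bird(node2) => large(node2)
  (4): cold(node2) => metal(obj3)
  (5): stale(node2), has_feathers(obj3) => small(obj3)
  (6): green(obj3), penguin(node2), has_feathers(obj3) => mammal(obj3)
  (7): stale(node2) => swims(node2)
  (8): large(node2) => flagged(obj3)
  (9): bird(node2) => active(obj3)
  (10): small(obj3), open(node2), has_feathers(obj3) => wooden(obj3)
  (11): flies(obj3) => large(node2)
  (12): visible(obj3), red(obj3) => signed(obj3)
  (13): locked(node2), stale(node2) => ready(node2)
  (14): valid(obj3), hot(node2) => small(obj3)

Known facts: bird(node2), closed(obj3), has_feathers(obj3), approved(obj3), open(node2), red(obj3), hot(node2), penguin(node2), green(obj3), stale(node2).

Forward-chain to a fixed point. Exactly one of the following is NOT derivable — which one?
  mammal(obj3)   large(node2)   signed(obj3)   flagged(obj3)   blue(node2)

Round 1 fires (1), (5), (6), (7), (9), giving blue(node2), small(obj3), mammal(obj3), swims(node2), active(obj3).
Round 2 fires (3), (10), giving large(node2), wooden(obj3).
Round 3 fires (8), giving flagged(obj3).
Round 4 fires (2), giving metal(obj3).
Derived: flagged(obj3) (round 3), mammal(obj3) (round 1), blue(node2) (round 1), large(node2) (round 2). signed(obj3) never appears in any round.

signed(obj3)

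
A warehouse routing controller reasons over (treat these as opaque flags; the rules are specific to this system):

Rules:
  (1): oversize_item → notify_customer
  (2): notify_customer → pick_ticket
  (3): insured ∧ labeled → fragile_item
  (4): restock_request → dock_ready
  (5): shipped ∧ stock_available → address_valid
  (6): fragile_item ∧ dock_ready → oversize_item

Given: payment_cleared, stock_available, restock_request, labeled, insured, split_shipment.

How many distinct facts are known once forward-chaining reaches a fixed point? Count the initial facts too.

[1] (3) [insured ∧ labeled → fragile_item]; (4) [restock_request → dock_ready]. ⇒ new: fragile_item, dock_ready.
[2] (6) [fragile_item ∧ dock_ready → oversize_item]. ⇒ new: oversize_item.
[3] (1) [oversize_item → notify_customer]. ⇒ new: notify_customer.
[4] (2) [notify_customer → pick_ticket]. ⇒ new: pick_ticket.
Closure: {dock_ready, fragile_item, insured, labeled, notify_customer, oversize_item, payment_cleared, pick_ticket, restock_request, split_shipment, stock_available} — 11 facts.

11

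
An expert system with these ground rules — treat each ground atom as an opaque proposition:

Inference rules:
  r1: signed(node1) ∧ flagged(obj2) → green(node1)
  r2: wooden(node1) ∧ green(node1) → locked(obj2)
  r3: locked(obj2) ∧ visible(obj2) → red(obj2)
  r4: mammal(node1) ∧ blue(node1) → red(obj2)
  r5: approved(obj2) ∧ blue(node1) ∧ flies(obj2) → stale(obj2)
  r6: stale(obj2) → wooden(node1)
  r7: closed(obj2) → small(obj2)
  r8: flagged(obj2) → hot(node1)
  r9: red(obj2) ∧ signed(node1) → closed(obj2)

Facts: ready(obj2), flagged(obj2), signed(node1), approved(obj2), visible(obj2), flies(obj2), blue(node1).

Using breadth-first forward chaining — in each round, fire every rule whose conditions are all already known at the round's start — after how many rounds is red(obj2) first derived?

Round 1 fires r1, r5, r8, giving green(node1), stale(obj2), hot(node1).
Round 2 fires r6, giving wooden(node1).
Round 3 fires r2, giving locked(obj2).
Round 4 fires r3, giving red(obj2).
red(obj2) first appears in round 4.

4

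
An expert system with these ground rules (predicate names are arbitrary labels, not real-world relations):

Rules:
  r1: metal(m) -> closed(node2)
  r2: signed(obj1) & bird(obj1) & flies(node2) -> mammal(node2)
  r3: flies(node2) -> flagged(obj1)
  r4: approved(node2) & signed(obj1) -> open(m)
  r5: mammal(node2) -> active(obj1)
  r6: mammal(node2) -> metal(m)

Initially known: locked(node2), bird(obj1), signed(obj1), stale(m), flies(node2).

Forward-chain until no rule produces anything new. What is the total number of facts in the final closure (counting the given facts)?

[1] r2 [signed(obj1) & bird(obj1) & flies(node2) -> mammal(node2)]; r3 [flies(node2) -> flagged(obj1)]. ⇒ new: mammal(node2), flagged(obj1).
[2] r5 [mammal(node2) -> active(obj1)]; r6 [mammal(node2) -> metal(m)]. ⇒ new: active(obj1), metal(m).
[3] r1 [metal(m) -> closed(node2)]. ⇒ new: closed(node2).
Closure: {active(obj1), bird(obj1), closed(node2), flagged(obj1), flies(node2), locked(node2), mammal(node2), metal(m), signed(obj1), stale(m)} — 10 facts.

10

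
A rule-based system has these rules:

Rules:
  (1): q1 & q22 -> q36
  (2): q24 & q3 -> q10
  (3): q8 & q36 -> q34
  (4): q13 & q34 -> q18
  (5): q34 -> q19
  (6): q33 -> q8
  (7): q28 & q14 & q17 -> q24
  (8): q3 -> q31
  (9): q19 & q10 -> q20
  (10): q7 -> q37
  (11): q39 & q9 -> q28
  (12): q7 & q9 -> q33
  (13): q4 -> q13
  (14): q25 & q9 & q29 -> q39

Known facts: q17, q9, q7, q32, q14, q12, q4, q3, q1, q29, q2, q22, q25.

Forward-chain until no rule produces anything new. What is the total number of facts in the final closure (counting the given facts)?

27

Round 1: (1) [q1 & q22 -> q36]; (8) [q3 -> q31]; (10) [q7 -> q37]; (12) [q7 & q9 -> q33]; (13) [q4 -> q13]; (14) [q25 & q9 & q29 -> q39]. Adds q36, q31, q37, q33, q13, q39.
Round 2: (6) [q33 -> q8]; (11) [q39 & q9 -> q28]. Adds q8, q28.
Round 3: (3) [q8 & q36 -> q34]; (7) [q28 & q14 & q17 -> q24]. Adds q34, q24.
Round 4: (2) [q24 & q3 -> q10]; (4) [q13 & q34 -> q18]; (5) [q34 -> q19]. Adds q10, q18, q19.
Round 5: (9) [q19 & q10 -> q20]. Adds q20.
Closure: {q1, q10, q12, q13, q14, q17, q18, q19, q2, q20, q22, q24, q25, q28, q29, q3, q31, q32, q33, q34, q36, q37, q39, q4, q7, q8, q9} — 27 facts.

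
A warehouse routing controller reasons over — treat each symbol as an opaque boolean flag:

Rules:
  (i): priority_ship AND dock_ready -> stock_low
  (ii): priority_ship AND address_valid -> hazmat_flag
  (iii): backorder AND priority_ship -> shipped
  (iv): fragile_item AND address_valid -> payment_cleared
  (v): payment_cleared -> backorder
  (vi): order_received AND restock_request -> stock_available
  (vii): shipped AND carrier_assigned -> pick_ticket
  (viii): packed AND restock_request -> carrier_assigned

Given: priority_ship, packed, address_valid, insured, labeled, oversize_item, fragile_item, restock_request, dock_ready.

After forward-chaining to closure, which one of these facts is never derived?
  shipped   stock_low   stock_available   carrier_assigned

Round 1: (i) [priority_ship AND dock_ready -> stock_low]; (ii) [priority_ship AND address_valid -> hazmat_flag]; (iv) [fragile_item AND address_valid -> payment_cleared]; (viii) [packed AND restock_request -> carrier_assigned]. New: stock_low, hazmat_flag, payment_cleared, carrier_assigned.
Round 2: (v) [payment_cleared -> backorder]. New: backorder.
Round 3: (iii) [backorder AND priority_ship -> shipped]. New: shipped.
Round 4: (vii) [shipped AND carrier_assigned -> pick_ticket]. New: pick_ticket.
Derived: shipped (round 3), carrier_assigned (round 1), stock_low (round 1). stock_available never appears in any round.

stock_available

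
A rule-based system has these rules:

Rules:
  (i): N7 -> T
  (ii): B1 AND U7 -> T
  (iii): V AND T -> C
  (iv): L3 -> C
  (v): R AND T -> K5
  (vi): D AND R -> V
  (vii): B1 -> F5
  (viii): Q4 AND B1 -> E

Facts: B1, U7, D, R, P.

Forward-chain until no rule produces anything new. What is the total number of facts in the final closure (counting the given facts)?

10

[1] (ii) [B1 AND U7 -> T]; (vi) [D AND R -> V]; (vii) [B1 -> F5]. ⇒ new: T, V, F5.
[2] (iii) [V AND T -> C]; (v) [R AND T -> K5]. ⇒ new: C, K5.
Closure: {B1, C, D, F5, K5, P, R, T, U7, V} — 10 facts.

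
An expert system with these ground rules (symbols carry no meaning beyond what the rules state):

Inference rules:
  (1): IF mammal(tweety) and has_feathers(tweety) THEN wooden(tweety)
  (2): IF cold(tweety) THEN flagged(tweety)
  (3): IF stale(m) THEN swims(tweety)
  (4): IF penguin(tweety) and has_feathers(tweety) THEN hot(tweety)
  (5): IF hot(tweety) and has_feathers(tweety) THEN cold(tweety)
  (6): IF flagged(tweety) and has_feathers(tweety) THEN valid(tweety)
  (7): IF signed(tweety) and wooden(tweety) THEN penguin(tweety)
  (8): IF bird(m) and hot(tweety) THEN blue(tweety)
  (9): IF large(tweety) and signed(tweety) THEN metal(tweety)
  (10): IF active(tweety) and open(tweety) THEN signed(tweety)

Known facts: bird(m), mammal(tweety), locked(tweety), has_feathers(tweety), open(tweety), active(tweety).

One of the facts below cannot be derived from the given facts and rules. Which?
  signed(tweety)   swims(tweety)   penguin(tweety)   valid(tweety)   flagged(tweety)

swims(tweety)

Round 1 fires (1), (10), giving wooden(tweety), signed(tweety).
Round 2 fires (7), giving penguin(tweety).
Round 3 fires (4), giving hot(tweety).
Round 4 fires (5), (8), giving cold(tweety), blue(tweety).
Round 5 fires (2), giving flagged(tweety).
Round 6 fires (6), giving valid(tweety).
Derived: valid(tweety) (round 6), signed(tweety) (round 1), penguin(tweety) (round 2), flagged(tweety) (round 5). swims(tweety) never appears in any round.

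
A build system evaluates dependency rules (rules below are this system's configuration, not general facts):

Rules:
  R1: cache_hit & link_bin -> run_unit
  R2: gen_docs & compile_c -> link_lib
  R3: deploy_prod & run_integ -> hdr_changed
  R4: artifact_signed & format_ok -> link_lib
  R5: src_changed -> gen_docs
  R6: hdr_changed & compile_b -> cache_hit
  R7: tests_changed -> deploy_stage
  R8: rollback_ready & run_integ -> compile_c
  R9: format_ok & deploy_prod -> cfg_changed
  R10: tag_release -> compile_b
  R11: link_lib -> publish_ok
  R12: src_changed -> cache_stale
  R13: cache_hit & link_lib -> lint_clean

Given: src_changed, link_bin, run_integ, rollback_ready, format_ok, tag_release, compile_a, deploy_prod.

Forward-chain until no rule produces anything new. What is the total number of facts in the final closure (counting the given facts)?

19

Round 1 — R3, R5, R8, R9, R10, R12, derive hdr_changed, gen_docs, compile_c, cfg_changed, compile_b, cache_stale.
Round 2 — R2, R6, derive link_lib, cache_hit.
Round 3 — R1, R11, R13, derive run_unit, publish_ok, lint_clean.
Closure: {cache_hit, cache_stale, cfg_changed, compile_a, compile_b, compile_c, deploy_prod, format_ok, gen_docs, hdr_changed, link_bin, link_lib, lint_clean, publish_ok, rollback_ready, run_integ, run_unit, src_changed, tag_release} — 19 facts.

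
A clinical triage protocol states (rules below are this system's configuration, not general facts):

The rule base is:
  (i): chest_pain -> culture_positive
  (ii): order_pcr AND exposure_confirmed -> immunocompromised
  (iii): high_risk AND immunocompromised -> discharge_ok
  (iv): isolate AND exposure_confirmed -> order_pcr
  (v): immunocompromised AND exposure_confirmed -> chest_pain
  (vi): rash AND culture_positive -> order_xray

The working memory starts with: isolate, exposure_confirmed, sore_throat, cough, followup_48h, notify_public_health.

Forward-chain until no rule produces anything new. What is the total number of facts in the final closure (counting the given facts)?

Round 1: (iv) [isolate AND exposure_confirmed -> order_pcr]. New: order_pcr.
Round 2: (ii) [order_pcr AND exposure_confirmed -> immunocompromised]. New: immunocompromised.
Round 3: (v) [immunocompromised AND exposure_confirmed -> chest_pain]. New: chest_pain.
Round 4: (i) [chest_pain -> culture_positive]. New: culture_positive.
Closure: {chest_pain, cough, culture_positive, exposure_confirmed, followup_48h, immunocompromised, isolate, notify_public_health, order_pcr, sore_throat} — 10 facts.

10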